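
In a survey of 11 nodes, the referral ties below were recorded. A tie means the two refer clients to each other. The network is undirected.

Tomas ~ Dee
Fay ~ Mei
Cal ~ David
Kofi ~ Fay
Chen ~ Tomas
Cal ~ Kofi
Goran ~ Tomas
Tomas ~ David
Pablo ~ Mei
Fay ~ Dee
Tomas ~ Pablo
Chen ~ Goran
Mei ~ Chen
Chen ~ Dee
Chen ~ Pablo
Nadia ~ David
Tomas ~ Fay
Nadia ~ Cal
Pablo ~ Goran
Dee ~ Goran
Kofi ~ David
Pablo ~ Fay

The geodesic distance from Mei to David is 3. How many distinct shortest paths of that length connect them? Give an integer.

4

The shortest distance is 3. The length-3 paths are: Mei–Pablo–Tomas–David; Mei–Chen–Tomas–David; Mei–Fay–Tomas–David; Mei–Fay–Kofi–David.
That gives 4 distinct shortest paths.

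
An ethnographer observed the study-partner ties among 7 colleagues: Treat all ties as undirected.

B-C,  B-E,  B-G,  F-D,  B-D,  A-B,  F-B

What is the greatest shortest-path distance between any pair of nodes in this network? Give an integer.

Eccentricity of each node (its greatest distance to any other): A:2, B:1, C:2, D:2, E:2, F:2, G:2.
The maximum eccentricity is 2, realized for instance by the pair D–E via D – B – E. So the diameter is 2.

2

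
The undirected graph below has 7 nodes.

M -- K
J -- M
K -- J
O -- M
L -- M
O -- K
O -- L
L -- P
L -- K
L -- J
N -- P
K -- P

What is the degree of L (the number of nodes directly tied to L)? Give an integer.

5

L is directly tied to J, K, M, O, and P. That is 5 neighbors, so the degree of L is 5.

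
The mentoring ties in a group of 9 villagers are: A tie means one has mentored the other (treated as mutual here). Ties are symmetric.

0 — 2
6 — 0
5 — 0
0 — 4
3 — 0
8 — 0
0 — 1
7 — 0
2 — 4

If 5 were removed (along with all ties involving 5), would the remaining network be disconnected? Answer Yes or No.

No

Even without 5, every remaining node can still reach every other (the residual graph is connected), so 5 is not a cut vertex.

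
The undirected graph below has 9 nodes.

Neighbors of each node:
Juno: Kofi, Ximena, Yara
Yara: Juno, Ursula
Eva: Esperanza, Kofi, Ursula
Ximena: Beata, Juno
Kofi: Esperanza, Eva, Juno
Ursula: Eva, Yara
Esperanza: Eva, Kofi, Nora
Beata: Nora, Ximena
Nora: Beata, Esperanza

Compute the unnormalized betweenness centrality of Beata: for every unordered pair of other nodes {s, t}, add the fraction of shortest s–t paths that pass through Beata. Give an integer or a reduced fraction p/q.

7/3

Pairs whose geodesics pass through Beata — Juno–Nora: 1/2; Yara–Nora: 1/3; Esperanza–Ximena: 1/2; Nora–Ximena: 1.
All other pairs contribute 0.
Summing the contributions gives betweenness(Beata) = 7/3.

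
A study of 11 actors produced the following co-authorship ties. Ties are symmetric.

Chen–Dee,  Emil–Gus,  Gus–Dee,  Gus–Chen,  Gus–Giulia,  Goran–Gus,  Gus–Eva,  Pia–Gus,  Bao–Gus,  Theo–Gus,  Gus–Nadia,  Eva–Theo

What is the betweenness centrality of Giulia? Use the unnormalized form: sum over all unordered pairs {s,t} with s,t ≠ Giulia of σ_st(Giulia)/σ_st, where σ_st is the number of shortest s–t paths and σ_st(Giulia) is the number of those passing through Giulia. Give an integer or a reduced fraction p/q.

0

No shortest path between any pair of other nodes passes through Giulia.
Summing the contributions gives betweenness(Giulia) = 0.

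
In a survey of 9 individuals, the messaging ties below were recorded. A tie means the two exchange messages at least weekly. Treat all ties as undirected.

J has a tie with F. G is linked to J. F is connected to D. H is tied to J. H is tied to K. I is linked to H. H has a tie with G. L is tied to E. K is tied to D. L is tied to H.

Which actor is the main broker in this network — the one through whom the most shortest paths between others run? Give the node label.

H

Unnormalized betweenness of each node: D:1, E:0, F:3/2, G:0, H:39/2, I:0, J:11/2, K:9/2, L:7.
H has the largest value, 39/2, making it the main broker — the node through which the most shortest paths run.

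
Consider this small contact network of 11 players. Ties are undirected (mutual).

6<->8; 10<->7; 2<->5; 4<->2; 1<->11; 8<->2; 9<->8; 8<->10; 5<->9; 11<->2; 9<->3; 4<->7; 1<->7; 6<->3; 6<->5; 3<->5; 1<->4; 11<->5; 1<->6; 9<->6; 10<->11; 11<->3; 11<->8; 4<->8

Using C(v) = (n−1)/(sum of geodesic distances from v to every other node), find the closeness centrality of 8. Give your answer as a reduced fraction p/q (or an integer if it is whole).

5/7

Distances from 8: 1:2, 2:1, 3:2, 4:1, 5:2, 6:1, 7:2, 9:1, 10:1, 11:1. Sum = 14.
n = 11, so closeness = 10/14 = 5/7.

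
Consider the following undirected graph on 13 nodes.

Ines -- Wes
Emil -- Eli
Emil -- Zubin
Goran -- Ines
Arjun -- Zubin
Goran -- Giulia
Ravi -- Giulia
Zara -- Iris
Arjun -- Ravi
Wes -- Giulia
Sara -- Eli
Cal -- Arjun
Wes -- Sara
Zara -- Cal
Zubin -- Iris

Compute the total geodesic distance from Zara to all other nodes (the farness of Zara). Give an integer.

41

Distances from Zara: Arjun:2, Cal:1, Eli:4, Emil:3, Giulia:4, Goran:5, Ines:6, Iris:1, Ravi:3, Sara:5, Wes:5, Zubin:2.
Sum = 2 + 1 + 4 + 3 + 4 + 5 + 6 + 1 + 3 + 5 + 5 + 2 = 41.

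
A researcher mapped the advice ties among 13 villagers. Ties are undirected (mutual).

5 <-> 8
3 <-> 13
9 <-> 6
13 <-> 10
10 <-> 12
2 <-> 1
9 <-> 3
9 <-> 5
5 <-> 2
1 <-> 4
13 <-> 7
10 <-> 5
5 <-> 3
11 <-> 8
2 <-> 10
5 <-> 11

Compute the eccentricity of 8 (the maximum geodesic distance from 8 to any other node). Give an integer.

4

Distances from 8: 1:3, 2:2, 3:2, 4:4, 5:1, 6:3, 7:4, 9:2, 10:2, 11:1, 12:3, 13:3.
The largest is 4 (to 7 and 4), so the eccentricity of 8 is 4.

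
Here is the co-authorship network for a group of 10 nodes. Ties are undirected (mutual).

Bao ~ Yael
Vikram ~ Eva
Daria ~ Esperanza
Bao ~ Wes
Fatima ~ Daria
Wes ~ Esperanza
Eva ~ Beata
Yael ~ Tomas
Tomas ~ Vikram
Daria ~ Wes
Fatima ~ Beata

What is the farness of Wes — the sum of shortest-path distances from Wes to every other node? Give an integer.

21

Distances from Wes: Bao:1, Beata:3, Daria:1, Esperanza:1, Eva:4, Fatima:2, Tomas:3, Vikram:4, Yael:2.
Sum = 1 + 3 + 1 + 1 + 4 + 2 + 3 + 4 + 2 = 21.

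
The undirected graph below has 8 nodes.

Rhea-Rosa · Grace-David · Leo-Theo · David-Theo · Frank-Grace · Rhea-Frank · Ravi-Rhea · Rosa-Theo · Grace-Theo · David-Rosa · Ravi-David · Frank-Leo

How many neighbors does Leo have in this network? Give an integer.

Leo is directly tied to Frank and Theo. That is 2 neighbors, so the degree of Leo is 2.

2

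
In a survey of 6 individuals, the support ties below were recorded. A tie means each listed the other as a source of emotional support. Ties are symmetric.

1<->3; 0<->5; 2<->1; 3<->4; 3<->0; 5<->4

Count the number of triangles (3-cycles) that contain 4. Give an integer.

4's neighbors are 3 and 5, but none of them are tied to each other, so no triangle contains 4.

0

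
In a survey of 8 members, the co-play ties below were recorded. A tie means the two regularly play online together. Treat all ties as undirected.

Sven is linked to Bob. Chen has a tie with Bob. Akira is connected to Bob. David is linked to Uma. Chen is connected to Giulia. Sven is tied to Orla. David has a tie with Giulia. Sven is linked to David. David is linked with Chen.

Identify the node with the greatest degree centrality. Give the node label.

Degrees — Akira:1, Bob:3, Chen:3, David:4, Giulia:2, Orla:1, Sven:3, Uma:1.
The maximum is 4, attained only by David.

David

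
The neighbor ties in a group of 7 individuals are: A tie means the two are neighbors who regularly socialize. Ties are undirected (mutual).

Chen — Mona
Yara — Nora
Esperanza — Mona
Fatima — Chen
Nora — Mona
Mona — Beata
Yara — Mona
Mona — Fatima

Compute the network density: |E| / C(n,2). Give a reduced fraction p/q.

8/21

There are 8 edges and 7 nodes, so the maximum possible is C(7,2) = 21.
Density = 8/21.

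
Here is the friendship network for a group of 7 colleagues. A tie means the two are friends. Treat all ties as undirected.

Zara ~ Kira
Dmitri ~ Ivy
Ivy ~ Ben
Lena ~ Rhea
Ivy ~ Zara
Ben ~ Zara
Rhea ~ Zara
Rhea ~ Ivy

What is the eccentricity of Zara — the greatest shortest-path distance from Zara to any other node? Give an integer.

Distances from Zara: Ben:1, Dmitri:2, Ivy:1, Kira:1, Lena:2, Rhea:1.
The largest is 2 (to Lena and Dmitri), so the eccentricity of Zara is 2.

2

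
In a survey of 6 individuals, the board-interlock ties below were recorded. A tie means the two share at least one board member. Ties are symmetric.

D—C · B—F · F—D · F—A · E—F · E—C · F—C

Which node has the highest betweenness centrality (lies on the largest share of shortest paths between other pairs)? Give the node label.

F

Unnormalized betweenness of each node: A:0, B:0, C:1/2, D:0, E:0, F:15/2.
F has the largest value, 15/2, making it the main broker — the node through which the most shortest paths run.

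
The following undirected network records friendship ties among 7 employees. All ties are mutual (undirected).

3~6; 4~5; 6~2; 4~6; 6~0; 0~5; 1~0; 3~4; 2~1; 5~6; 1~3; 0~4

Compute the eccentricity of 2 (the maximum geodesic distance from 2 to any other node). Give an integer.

2

Distances from 2: 0:2, 1:1, 3:2, 4:2, 5:2, 6:1.
The largest is 2 (to 3, 0, 5, and 4), so the eccentricity of 2 is 2.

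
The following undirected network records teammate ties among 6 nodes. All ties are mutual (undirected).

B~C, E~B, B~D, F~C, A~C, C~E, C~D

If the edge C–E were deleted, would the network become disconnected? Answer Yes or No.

Even without that edge, C still reaches E via C – B – E, so the network stays connected. Not a bridge.

No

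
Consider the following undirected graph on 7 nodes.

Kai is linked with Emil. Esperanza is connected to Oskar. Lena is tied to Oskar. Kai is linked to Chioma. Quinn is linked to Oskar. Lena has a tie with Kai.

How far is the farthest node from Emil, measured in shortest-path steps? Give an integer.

4

Distances from Emil: Chioma:2, Esperanza:4, Kai:1, Lena:2, Oskar:3, Quinn:4.
The largest is 4 (to Quinn and Esperanza), so the eccentricity of Emil is 4.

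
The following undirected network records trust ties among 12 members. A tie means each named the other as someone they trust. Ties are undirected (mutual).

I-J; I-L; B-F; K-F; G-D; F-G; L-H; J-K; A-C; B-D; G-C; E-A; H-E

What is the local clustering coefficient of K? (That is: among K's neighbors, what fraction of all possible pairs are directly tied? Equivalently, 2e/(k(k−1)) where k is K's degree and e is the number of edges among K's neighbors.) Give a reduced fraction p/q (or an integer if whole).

0

K's neighbors: F and J (k = 2).
Possible neighbor pairs: C(2,2) = 1. Edges among them: none → e = 0.
Clustering(K) = 0/1.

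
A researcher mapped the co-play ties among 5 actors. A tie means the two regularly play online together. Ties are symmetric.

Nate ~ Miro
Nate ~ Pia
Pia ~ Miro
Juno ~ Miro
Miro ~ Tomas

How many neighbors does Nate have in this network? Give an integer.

2

Nate is directly tied to Miro and Pia. That is 2 neighbors, so the degree of Nate is 2.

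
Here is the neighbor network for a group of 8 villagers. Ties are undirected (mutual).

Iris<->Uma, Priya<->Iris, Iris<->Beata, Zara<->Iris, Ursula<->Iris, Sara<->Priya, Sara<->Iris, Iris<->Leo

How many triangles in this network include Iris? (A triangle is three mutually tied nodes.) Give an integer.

Iris's neighbors: Beata, Leo, Priya, Sara, Uma, Ursula, and Zara.
Neighbor pairs that are themselves tied: Iris–Priya–Sara. Each forms one triangle with Iris, for 1 in total.

1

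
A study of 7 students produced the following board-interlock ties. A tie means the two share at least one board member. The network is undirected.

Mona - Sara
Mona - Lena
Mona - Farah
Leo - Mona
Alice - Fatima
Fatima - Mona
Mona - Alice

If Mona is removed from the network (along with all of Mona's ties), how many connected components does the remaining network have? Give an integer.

Without Mona, the remaining ties split the others into: {Lena}; {Farah}; {Alice, Fatima}; {Leo}; {Sara}.
That's 5 separate components.

5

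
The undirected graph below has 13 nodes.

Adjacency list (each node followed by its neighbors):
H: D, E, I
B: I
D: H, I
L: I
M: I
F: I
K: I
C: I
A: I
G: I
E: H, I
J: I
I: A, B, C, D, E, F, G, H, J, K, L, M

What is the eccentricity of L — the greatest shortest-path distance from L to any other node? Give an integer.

2

Distances from L: A:2, B:2, C:2, D:2, E:2, F:2, G:2, H:2, I:1, J:2, K:2, M:2.
The largest is 2 (to H, G, A, E, J, K, D, F, B, C, and M), so the eccentricity of L is 2.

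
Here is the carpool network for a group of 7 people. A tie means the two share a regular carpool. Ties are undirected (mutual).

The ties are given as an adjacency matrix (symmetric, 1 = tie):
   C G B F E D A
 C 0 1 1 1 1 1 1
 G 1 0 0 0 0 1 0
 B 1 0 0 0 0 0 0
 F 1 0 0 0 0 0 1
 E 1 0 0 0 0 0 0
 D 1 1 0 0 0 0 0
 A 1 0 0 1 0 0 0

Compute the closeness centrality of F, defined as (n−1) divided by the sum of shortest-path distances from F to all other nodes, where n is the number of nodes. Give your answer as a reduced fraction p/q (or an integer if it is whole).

Distances from F: A:1, B:2, C:1, D:2, E:2, G:2. Sum = 10.
n = 7, so closeness = 6/10 = 3/5.

3/5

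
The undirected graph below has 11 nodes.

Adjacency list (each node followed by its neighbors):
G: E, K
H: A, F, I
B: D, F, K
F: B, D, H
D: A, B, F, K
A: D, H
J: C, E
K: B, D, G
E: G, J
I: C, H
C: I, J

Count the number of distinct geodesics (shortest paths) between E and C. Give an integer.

1

The shortest distance is 2, and the only length-2 path is E–J–C. So there is exactly 1 shortest path.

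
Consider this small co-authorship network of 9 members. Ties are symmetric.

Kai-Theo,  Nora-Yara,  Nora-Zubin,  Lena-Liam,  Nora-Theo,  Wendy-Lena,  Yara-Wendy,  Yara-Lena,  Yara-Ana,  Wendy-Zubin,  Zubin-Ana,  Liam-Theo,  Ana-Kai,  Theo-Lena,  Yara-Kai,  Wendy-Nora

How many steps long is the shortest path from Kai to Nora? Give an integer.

2

One shortest route is Kai – Yara – Nora, which uses 2 edges, and Kai and Nora are not directly tied, so nothing shorter exists. So d(Kai,Nora) = 2.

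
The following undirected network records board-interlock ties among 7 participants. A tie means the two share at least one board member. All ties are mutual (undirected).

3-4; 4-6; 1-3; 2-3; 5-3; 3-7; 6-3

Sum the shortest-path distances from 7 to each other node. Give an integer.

Distances from 7: 1:2, 2:2, 3:1, 4:2, 5:2, 6:2.
Sum = 2 + 2 + 1 + 2 + 2 + 2 = 11.

11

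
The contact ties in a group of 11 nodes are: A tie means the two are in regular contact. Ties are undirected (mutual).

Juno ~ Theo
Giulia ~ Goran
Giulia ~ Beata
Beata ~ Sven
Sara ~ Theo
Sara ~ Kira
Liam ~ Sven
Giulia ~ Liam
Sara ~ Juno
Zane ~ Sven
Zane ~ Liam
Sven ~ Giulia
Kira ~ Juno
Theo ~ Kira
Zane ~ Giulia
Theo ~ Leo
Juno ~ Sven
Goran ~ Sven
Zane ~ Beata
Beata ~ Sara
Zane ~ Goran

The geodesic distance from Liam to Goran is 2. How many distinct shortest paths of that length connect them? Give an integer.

3

The shortest distance is 2. The length-2 paths are: Liam–Sven–Goran; Liam–Zane–Goran; Liam–Giulia–Goran.
That gives 3 distinct shortest paths.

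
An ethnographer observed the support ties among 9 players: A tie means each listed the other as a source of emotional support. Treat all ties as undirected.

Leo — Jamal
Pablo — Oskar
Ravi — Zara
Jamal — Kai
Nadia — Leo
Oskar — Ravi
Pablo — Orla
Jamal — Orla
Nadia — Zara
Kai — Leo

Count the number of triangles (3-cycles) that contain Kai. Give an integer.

Kai's neighbors: Jamal and Leo.
Neighbor pairs that are themselves tied: Kai–Jamal–Leo. Each forms one triangle with Kai, for 1 in total.

1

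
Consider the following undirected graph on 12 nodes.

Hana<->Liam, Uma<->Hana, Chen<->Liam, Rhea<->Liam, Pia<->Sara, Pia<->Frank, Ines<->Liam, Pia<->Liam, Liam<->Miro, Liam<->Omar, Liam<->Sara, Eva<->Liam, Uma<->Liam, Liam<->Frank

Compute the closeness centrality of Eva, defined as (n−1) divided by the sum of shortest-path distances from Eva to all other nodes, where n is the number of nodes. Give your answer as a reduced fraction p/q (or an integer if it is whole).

11/21

Distances from Eva: Chen:2, Frank:2, Hana:2, Ines:2, Liam:1, Miro:2, Omar:2, Pia:2, Rhea:2, Sara:2, Uma:2. Sum = 21.
n = 12, so closeness = 11/21.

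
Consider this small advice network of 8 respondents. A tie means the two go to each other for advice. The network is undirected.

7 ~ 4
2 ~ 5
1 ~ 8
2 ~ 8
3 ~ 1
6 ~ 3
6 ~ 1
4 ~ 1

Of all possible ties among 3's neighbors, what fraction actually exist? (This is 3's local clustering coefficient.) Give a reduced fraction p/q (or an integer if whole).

1

3's neighbors: 1 and 6 (k = 2).
Possible neighbor pairs: C(2,2) = 1. Edges among them: 1–6 → e = 1.
Clustering(3) = 1/1.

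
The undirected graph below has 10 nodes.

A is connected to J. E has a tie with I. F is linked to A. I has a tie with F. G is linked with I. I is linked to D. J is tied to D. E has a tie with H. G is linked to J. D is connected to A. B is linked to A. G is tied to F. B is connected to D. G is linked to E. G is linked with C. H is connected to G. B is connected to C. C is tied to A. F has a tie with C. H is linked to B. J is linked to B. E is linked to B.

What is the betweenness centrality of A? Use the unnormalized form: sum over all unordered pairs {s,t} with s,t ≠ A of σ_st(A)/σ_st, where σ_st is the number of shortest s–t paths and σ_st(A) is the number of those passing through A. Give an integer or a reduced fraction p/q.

Pairs whose geodesics pass through A — J–C: 1/3; J–F: 1/2; D–C: 1/2; D–F: 1/2; B–F: 1/2.
All other pairs contribute 0.
Summing the contributions gives betweenness(A) = 7/3.

7/3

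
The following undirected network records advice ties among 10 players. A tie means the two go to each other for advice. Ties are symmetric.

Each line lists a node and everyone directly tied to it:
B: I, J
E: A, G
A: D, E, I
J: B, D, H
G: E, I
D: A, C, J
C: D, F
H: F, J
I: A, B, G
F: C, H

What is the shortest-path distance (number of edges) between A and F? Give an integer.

3

One shortest route is A – D – C – F, which uses 3 edges, and at distance 2 from A we only reach {B, C, G, J}, which does not include F. So d(A,F) = 3.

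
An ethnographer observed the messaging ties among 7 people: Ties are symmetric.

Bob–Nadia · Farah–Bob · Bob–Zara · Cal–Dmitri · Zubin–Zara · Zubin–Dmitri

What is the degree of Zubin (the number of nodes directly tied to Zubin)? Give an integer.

Zubin is directly tied to Dmitri and Zara. That is 2 neighbors, so the degree of Zubin is 2.

2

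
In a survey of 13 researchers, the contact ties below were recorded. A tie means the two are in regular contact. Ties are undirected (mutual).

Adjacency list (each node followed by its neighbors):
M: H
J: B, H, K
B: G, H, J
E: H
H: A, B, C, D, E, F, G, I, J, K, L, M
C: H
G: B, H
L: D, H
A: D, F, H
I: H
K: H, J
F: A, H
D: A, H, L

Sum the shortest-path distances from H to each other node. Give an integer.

12

Distances from H: A:1, B:1, C:1, D:1, E:1, F:1, G:1, I:1, J:1, K:1, L:1, M:1.
Sum = 1 + 1 + 1 + 1 + 1 + 1 + 1 + 1 + 1 + 1 + 1 + 1 = 12.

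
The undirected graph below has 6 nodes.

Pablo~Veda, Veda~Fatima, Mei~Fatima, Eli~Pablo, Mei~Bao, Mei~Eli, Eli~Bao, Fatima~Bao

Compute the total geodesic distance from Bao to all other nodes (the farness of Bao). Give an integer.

Distances from Bao: Eli:1, Fatima:1, Mei:1, Pablo:2, Veda:2.
Sum = 1 + 1 + 1 + 2 + 2 = 7.

7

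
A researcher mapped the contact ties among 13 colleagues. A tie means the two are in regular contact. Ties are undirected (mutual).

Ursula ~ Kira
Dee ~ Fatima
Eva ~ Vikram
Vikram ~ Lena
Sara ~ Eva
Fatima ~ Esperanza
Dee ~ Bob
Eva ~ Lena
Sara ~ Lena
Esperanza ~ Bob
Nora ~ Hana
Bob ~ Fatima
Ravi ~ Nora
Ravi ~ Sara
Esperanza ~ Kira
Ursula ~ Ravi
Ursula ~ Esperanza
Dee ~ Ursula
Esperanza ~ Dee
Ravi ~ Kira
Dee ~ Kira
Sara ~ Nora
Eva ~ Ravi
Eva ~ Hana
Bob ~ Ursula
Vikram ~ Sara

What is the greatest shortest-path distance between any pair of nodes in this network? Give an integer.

5

Eccentricity of each node (its greatest distance to any other): Bob:4, Dee:4, Esperanza:4, Eva:4, Fatima:5, Hana:5, Kira:3, Lena:5, Nora:4, Ravi:3, Sara:4, Ursula:3, Vikram:5.
The maximum eccentricity is 5, realized for instance by the pair Fatima–Lena via Fatima – Dee – Kira – Ravi – Eva – Lena. So the diameter is 5.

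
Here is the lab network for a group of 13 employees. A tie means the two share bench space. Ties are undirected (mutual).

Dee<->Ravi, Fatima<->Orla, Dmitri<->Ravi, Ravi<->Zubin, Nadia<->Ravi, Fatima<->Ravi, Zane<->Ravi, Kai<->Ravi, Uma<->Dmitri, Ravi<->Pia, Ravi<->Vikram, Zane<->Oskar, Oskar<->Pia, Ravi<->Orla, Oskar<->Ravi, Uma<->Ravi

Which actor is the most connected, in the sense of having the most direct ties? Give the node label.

Degrees — Dee:1, Dmitri:2, Fatima:2, Kai:1, Nadia:1, Orla:2, Oskar:3, Pia:2, Ravi:12, Uma:2, Vikram:1, Zane:2, Zubin:1.
The maximum is 12, attained only by Ravi.

Ravi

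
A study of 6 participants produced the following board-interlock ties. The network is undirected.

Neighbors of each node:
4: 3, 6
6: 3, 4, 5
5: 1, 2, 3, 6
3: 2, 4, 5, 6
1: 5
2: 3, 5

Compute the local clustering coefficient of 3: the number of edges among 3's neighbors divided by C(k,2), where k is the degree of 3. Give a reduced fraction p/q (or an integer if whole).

3's neighbors: 2, 4, 5, and 6 (k = 4).
Possible neighbor pairs: C(4,2) = 6. Edges among them: 2–5, 4–6, 5–6 → e = 3.
Clustering(3) = 3/6 = 1/2.

1/2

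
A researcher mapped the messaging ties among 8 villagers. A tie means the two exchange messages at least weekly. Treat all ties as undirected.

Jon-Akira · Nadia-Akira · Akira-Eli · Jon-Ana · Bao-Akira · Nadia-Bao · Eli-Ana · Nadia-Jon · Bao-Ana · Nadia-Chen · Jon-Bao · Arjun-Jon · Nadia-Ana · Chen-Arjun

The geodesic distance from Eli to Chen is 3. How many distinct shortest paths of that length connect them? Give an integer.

2

The shortest distance is 3. The length-3 paths are: Eli–Ana–Nadia–Chen; Eli–Akira–Nadia–Chen.
That gives 2 distinct shortest paths.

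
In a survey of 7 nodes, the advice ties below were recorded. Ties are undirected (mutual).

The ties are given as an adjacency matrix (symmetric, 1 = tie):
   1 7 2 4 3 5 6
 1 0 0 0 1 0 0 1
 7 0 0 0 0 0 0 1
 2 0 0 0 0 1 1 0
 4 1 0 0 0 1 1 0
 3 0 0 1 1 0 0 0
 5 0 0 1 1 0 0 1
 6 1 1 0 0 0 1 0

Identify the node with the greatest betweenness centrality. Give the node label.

6

Unnormalized betweenness of each node: 1:5/3, 2:7/6, 3:5/6, 4:4, 5:11/2, 6:35/6, 7:0.
6 has the largest value, 35/6, making it the main broker — the node through which the most shortest paths run.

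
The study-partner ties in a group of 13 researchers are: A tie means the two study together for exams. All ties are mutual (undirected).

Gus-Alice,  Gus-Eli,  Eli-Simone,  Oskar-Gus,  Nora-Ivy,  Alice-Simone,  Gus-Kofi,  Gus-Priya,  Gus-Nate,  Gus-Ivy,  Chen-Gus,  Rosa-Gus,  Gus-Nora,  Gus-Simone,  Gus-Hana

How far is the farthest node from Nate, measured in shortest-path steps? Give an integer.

2

Distances from Nate: Alice:2, Chen:2, Eli:2, Gus:1, Hana:2, Ivy:2, Kofi:2, Nora:2, Oskar:2, Priya:2, Rosa:2, Simone:2.
The largest is 2 (to Rosa, Eli, Simone, Hana, Ivy, Alice, Oskar, Chen, Priya, Kofi, and Nora), so the eccentricity of Nate is 2.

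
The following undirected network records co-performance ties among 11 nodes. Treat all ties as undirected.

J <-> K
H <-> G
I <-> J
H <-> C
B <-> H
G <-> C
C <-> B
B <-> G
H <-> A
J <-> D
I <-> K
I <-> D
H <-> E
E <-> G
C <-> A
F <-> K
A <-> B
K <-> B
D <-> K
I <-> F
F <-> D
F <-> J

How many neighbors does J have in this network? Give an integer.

J is directly tied to D, F, I, and K. That is 4 neighbors, so the degree of J is 4.

4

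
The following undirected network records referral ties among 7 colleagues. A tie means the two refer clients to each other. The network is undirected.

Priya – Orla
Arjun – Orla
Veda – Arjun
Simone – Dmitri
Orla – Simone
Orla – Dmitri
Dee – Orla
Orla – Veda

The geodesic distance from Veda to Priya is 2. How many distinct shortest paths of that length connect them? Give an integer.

1

The shortest distance is 2, and the only length-2 path is Veda–Orla–Priya. So there is exactly 1 shortest path.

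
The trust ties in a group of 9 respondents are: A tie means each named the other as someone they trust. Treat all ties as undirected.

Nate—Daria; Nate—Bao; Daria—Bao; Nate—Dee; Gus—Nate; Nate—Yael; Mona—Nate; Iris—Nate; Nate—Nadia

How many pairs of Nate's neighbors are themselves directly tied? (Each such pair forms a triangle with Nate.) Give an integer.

1

Nate's neighbors: Bao, Daria, Dee, Gus, Iris, Mona, Nadia, and Yael.
Neighbor pairs that are themselves tied: Nate–Bao–Daria. Each forms one triangle with Nate, for 1 in total.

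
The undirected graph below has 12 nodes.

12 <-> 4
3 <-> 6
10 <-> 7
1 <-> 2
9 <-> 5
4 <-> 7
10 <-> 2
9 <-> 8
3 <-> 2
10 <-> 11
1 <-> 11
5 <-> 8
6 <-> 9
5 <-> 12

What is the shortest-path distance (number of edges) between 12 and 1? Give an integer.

5

One shortest route is 12 – 4 – 7 – 10 – 11 – 1, which uses 5 edges, and at distance 4 from 12 we only reach {2, 3, 11}, which does not include 1. So d(12,1) = 5.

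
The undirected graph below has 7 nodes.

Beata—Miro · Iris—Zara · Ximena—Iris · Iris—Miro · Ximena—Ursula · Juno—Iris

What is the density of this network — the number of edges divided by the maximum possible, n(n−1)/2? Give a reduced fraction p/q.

2/7

There are 6 edges and 7 nodes, so the maximum possible is C(7,2) = 21.
Density = 6/21 = 2/7.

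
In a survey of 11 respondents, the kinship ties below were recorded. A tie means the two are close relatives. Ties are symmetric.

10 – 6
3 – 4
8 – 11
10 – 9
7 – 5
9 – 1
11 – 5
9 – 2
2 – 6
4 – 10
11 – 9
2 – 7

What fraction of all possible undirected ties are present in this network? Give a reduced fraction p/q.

12/55

There are 12 edges and 11 nodes, so the maximum possible is C(11,2) = 55.
Density = 12/55.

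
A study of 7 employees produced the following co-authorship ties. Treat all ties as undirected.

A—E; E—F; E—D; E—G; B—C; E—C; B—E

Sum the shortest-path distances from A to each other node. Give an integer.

Distances from A: B:2, C:2, D:2, E:1, F:2, G:2.
Sum = 2 + 2 + 2 + 1 + 2 + 2 = 11.

11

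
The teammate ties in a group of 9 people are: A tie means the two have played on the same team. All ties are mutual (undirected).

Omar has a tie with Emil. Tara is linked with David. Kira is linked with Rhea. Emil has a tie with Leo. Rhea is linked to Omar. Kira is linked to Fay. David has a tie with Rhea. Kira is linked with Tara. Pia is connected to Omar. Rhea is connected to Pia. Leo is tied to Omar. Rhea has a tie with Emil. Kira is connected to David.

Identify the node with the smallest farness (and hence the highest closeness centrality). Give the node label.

Rhea

Farness (sum of distances to all others) for each node — David:14, Emil:15, Fay:20, Kira:13, Leo:20, Omar:14, Pia:16, Rhea:11, Tara:19.
The smallest farness is 11, for Rhea, so Rhea has the highest closeness.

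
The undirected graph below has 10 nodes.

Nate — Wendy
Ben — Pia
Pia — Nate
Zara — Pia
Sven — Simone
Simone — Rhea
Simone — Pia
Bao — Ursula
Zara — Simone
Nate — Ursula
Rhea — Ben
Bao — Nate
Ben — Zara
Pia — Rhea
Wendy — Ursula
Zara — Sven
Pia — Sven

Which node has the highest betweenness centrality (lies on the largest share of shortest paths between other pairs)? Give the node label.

Unnormalized betweenness of each node: Bao:0, Ben:1/3, Nate:37/2, Pia:65/3, Rhea:1/3, Simone:5/6, Sven:0, Ursula:1/2, Wendy:0, Zara:5/6.
Pia has the largest value, 65/3, making it the main broker — the node through which the most shortest paths run.

Pia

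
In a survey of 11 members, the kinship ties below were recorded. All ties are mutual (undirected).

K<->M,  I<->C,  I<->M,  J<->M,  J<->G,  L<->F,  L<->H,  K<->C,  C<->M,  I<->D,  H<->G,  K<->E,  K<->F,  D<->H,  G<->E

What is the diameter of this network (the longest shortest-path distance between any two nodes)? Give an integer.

Eccentricity of each node (its greatest distance to any other): C:3, D:3, E:3, F:3, G:3, H:3, I:3, J:3, K:3, L:3, M:3.
The maximum eccentricity is 3, realized for instance by the pair M–L via M – K – F – L. So the diameter is 3.

3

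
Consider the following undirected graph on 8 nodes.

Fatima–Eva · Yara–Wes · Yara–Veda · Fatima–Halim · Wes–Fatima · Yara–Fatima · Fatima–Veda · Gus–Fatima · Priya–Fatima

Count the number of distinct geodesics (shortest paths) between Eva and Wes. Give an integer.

The shortest distance is 2, and the only length-2 path is Eva–Fatima–Wes. So there is exactly 1 shortest path.

1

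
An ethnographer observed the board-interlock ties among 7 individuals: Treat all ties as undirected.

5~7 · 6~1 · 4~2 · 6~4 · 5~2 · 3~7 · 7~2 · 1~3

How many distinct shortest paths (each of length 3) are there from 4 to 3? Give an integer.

The shortest distance is 3. The length-3 paths are: 4–2–7–3; 4–6–1–3.
That gives 2 distinct shortest paths.

2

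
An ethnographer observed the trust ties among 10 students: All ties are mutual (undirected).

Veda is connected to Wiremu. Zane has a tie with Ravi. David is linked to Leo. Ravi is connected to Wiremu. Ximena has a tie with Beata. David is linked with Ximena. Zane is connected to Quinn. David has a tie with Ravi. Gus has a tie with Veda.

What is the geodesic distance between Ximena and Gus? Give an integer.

One shortest route is Ximena – David – Ravi – Wiremu – Veda – Gus, which uses 5 edges, and at distance 4 from Ximena we only reach {Quinn, Veda}, which does not include Gus. So d(Ximena,Gus) = 5.

5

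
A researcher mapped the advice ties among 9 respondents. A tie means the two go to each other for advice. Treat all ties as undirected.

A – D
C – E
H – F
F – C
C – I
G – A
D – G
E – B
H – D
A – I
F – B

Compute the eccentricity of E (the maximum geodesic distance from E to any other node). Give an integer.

Distances from E: A:3, B:1, C:1, D:4, F:2, G:4, H:3, I:2.
The largest is 4 (to G and D), so the eccentricity of E is 4.

4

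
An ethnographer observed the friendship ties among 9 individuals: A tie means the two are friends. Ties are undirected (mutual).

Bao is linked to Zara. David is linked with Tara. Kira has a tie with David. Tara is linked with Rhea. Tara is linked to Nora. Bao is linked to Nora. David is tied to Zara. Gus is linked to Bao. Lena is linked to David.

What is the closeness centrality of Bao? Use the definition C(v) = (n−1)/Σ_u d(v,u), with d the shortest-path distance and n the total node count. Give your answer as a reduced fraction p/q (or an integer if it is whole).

1/2

Distances from Bao: David:2, Gus:1, Kira:3, Lena:3, Nora:1, Rhea:3, Tara:2, Zara:1. Sum = 16.
n = 9, so closeness = 8/16 = 1/2.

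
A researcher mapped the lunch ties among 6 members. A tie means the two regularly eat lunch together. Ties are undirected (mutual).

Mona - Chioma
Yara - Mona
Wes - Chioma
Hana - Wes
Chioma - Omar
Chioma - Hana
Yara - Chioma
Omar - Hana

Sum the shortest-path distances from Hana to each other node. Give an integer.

7

Distances from Hana: Chioma:1, Mona:2, Omar:1, Wes:1, Yara:2.
Sum = 1 + 2 + 1 + 1 + 2 = 7.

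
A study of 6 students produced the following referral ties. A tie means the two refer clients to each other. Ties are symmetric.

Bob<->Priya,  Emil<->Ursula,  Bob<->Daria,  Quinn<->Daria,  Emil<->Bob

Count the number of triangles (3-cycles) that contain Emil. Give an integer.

0

Emil's neighbors are Bob and Ursula, but none of them are tied to each other, so no triangle contains Emil.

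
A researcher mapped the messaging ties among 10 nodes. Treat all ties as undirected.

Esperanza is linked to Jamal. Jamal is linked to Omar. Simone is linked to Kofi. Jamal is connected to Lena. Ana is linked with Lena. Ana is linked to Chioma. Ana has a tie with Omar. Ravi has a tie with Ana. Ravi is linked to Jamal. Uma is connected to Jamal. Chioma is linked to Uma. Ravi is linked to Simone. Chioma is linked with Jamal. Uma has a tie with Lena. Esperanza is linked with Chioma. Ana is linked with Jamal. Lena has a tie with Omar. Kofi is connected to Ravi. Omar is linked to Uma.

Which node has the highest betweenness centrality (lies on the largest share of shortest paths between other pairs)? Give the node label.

Jamal

Unnormalized betweenness of each node: Ana:31/6, Chioma:5/4, Esperanza:0, Jamal:173/12, Kofi:0, Lena:1/4, Omar:1/4, Ravi:14, Simone:0, Uma:2/3.
Jamal has the largest value, 173/12, making it the main broker — the node through which the most shortest paths run.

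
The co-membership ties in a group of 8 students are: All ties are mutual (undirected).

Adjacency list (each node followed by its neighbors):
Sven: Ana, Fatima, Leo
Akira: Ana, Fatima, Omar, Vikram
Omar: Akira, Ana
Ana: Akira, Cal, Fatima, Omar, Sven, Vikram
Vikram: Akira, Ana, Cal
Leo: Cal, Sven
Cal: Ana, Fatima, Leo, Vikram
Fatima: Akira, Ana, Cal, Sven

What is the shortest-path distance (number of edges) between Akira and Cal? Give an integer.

One shortest route is Akira – Fatima – Cal, which uses 2 edges, and Akira and Cal are not directly tied, so nothing shorter exists. So d(Akira,Cal) = 2.

2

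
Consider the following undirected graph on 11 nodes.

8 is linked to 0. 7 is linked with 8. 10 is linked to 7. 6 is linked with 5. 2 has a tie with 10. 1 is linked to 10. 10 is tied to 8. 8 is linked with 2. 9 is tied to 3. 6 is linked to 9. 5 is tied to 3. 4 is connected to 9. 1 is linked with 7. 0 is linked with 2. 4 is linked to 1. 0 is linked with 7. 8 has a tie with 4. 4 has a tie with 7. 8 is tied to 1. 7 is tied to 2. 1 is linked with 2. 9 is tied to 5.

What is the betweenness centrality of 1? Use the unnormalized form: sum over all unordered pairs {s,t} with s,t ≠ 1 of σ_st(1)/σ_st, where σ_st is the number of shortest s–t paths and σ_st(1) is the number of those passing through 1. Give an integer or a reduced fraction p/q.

Pairs whose geodesics pass through 1 — 6–10: 1/3; 6–2: 1/3; 3–10: 1/3; 3–2: 1/3; 5–10: 1/3; 5–2: 1/3; 9–10: 1/3; 9–2: 1/3; 10–4: 1/3; 4–2: 1/3.
All other pairs contribute 0.
Summing the contributions gives betweenness(1) = 10/3.

10/3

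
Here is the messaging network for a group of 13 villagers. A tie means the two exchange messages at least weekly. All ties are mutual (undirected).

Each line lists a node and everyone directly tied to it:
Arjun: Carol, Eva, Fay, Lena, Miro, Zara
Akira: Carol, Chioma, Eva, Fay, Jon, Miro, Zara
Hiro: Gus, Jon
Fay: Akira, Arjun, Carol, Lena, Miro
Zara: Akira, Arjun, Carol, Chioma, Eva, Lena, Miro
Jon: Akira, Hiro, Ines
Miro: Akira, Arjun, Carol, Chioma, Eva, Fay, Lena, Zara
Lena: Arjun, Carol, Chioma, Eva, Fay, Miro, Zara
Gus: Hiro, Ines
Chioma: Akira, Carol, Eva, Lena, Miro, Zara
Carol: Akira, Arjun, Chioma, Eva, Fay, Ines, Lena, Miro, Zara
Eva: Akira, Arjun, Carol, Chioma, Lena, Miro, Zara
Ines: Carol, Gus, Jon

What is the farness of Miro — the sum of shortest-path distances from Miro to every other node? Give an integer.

Distances from Miro: Akira:1, Arjun:1, Carol:1, Chioma:1, Eva:1, Fay:1, Gus:3, Hiro:3, Ines:2, Jon:2, Lena:1, Zara:1.
Sum = 1 + 1 + 1 + 1 + 1 + 1 + 3 + 3 + 2 + 2 + 1 + 1 = 18.

18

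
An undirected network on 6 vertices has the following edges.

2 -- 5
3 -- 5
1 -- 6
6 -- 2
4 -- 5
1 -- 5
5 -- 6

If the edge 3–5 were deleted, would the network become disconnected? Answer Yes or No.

Without the 3–5 edge there is no alternate route between 3 and 5, so the network disconnects. It is a bridge.

Yes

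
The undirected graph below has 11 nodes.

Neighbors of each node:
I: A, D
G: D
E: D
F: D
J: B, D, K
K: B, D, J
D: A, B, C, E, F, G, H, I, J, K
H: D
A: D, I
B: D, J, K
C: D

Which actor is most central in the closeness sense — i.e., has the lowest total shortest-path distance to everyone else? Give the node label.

Farness (sum of distances to all others) for each node — A:18, B:17, C:19, D:10, E:19, F:19, G:19, H:19, I:18, J:17, K:17.
The smallest farness is 10, for D, so D has the highest closeness.

D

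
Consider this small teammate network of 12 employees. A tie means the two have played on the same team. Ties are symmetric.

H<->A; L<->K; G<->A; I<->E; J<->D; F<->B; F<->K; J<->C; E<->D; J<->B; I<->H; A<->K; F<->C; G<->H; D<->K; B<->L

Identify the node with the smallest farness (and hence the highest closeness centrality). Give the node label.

Farness (sum of distances to all others) for each node — A:23, B:27, C:29, D:21, E:26, F:24, G:30, H:28, I:30, J:25, K:19, L:26.
The smallest farness is 19, for K, so K has the highest closeness.

K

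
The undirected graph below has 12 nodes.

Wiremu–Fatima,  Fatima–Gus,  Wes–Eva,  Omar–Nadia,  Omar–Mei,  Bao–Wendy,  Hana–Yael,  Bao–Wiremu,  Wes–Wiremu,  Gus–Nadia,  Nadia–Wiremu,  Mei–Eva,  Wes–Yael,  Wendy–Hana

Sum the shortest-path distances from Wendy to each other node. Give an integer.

Distances from Wendy: Bao:1, Eva:4, Fatima:3, Gus:4, Hana:1, Mei:5, Nadia:3, Omar:4, Wes:3, Wiremu:2, Yael:2.
Sum = 1 + 4 + 3 + 4 + 1 + 5 + 3 + 4 + 3 + 2 + 2 = 32.

32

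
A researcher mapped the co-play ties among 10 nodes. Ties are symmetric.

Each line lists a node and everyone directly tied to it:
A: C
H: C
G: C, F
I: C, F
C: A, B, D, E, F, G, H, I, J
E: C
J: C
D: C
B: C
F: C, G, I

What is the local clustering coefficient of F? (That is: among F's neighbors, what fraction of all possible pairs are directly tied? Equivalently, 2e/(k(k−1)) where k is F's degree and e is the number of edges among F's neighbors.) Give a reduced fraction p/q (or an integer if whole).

2/3

F's neighbors: C, G, and I (k = 3).
Possible neighbor pairs: C(3,2) = 3. Edges among them: C–G, C–I → e = 2.
Clustering(F) = 2/3.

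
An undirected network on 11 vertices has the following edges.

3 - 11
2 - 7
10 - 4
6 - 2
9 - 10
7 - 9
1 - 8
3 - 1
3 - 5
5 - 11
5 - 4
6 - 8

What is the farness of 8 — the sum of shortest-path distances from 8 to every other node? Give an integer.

Distances from 8: 1:1, 2:2, 3:2, 4:4, 5:3, 6:1, 7:3, 9:4, 10:5, 11:3.
Sum = 1 + 2 + 2 + 4 + 3 + 1 + 3 + 4 + 5 + 3 = 28.

28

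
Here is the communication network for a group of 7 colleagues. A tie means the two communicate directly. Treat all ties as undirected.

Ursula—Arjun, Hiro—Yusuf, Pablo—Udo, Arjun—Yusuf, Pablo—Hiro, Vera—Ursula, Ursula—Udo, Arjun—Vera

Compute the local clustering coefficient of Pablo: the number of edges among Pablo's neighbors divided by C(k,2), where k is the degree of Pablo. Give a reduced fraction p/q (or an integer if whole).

0

Pablo's neighbors: Hiro and Udo (k = 2).
Possible neighbor pairs: C(2,2) = 1. Edges among them: none → e = 0.
Clustering(Pablo) = 0/1.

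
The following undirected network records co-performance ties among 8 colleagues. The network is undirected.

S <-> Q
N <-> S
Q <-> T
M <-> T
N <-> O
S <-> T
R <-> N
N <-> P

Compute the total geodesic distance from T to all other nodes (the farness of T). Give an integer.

Distances from T: M:1, N:2, O:3, P:3, Q:1, R:3, S:1.
Sum = 1 + 2 + 3 + 3 + 1 + 3 + 1 = 14.

14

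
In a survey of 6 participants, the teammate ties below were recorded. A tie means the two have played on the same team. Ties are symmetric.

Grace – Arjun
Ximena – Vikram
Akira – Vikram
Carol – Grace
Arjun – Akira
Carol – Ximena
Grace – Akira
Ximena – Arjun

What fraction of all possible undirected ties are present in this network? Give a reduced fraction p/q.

There are 8 edges and 6 nodes, so the maximum possible is C(6,2) = 15.
Density = 8/15.

8/15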